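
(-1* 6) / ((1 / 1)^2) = -6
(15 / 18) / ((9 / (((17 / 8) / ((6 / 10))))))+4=5609 / 1296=4.33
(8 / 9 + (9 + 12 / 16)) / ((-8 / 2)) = -383 / 144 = -2.66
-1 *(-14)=14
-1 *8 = -8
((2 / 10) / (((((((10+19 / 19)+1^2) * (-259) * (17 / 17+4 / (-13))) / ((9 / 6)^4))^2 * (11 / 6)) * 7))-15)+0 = -793380398637 / 52892026880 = -15.00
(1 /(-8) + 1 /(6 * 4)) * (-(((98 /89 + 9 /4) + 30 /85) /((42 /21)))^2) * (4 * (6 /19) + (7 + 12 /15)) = 2.59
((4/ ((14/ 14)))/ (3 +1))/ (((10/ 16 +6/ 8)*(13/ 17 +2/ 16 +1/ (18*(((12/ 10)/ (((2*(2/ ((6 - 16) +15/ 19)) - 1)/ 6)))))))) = 192780/ 232903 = 0.83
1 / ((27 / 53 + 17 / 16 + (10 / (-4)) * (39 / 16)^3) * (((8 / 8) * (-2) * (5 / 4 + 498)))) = 868352 / 30028966883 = 0.00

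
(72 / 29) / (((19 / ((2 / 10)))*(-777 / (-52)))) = 1248 / 713545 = 0.00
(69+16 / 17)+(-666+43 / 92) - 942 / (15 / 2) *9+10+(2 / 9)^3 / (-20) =-1956498553 / 1140156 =-1715.99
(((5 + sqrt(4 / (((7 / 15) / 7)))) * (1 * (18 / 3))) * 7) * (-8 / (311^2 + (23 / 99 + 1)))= -66528 * sqrt(15) / 9575501-166320 / 9575501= -0.04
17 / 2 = 8.50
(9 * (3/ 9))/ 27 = 1/ 9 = 0.11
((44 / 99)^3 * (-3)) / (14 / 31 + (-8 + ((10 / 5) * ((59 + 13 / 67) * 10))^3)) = -298356896 / 1879689374244879147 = -0.00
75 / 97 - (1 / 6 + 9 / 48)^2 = 144767 / 223488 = 0.65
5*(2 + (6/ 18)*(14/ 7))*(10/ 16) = 25/ 3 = 8.33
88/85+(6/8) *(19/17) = 637/340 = 1.87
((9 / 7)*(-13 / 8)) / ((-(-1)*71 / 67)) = -1.97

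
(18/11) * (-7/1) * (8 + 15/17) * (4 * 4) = -304416/187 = -1627.89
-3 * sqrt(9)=-9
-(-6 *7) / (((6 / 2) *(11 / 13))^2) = 2366 / 363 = 6.52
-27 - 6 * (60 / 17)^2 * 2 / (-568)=-548613 / 20519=-26.74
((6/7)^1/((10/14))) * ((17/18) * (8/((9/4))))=544/135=4.03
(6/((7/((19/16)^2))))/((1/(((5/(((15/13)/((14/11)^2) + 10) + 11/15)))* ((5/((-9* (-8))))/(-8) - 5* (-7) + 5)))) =18918069625/895903744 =21.12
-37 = -37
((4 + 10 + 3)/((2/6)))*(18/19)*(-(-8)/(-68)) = -108/19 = -5.68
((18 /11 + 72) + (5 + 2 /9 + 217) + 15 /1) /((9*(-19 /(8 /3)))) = -246200 /50787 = -4.85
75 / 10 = 15 / 2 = 7.50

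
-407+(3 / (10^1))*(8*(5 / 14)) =-2843 / 7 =-406.14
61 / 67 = 0.91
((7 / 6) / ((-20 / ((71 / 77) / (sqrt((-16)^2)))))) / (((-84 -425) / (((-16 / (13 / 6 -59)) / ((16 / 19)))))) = 1349 / 610962880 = 0.00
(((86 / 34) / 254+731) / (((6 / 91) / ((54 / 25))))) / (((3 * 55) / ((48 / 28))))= 738621234 / 2968625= 248.81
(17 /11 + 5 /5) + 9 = 127 /11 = 11.55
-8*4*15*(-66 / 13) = 31680 / 13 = 2436.92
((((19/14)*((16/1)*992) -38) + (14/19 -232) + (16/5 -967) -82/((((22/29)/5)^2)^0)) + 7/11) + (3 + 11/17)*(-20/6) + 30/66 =7541300923/373065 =20214.44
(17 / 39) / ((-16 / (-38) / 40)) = 1615 / 39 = 41.41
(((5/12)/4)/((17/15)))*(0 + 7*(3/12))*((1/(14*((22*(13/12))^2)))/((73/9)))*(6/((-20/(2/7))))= -1215/5684494816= -0.00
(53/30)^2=2809/900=3.12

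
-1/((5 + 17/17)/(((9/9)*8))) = -4/3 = -1.33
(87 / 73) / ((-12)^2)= 29 / 3504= 0.01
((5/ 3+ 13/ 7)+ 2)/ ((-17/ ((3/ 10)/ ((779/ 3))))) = -174/ 463505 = -0.00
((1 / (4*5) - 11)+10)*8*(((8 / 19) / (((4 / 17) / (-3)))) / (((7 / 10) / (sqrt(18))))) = 1224*sqrt(2) / 7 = 247.29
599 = 599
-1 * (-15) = 15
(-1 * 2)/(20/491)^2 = -241081/200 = -1205.40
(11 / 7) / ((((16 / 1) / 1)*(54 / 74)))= 407 / 3024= 0.13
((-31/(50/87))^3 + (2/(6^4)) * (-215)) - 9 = -198638622136/1265625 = -156949.03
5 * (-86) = -430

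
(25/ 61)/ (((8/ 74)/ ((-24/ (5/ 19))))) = -21090/ 61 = -345.74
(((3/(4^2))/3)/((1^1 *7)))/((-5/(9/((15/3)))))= -9/2800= -0.00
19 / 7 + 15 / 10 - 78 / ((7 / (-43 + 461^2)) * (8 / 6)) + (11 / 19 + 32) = -472328807 / 266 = -1775672.21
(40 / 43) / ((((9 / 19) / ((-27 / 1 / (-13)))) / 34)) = 77520 / 559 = 138.68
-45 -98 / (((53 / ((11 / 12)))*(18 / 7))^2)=-2949066361 / 65528352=-45.00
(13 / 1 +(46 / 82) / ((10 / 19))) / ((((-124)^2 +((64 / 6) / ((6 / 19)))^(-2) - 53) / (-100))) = -5329630720 / 58059708409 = -0.09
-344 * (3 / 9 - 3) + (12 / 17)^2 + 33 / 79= 62893651 / 68493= 918.25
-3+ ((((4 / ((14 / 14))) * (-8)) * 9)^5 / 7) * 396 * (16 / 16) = -784616839446549 / 7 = -112088119920935.57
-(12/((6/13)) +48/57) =-510/19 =-26.84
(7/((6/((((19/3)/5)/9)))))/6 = 133/4860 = 0.03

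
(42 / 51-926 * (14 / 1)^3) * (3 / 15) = -43196034 / 85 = -508188.64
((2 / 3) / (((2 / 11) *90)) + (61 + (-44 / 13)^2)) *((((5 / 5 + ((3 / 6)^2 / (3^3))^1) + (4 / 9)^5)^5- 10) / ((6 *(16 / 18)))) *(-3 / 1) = 21545165140427872586776542653680249 / 59633545995840595969067621253120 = 361.29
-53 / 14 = -3.79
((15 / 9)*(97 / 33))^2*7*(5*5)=4200.02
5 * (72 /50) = 36 /5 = 7.20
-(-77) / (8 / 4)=77 / 2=38.50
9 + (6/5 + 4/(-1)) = 31/5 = 6.20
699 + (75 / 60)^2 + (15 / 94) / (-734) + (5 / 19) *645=4563584039 / 5243696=870.30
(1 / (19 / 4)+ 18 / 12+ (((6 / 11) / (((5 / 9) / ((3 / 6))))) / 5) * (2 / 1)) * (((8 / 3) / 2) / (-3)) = -39854 / 47025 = -0.85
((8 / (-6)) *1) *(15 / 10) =-2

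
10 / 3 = 3.33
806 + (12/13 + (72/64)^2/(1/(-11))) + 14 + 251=880257/832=1058.00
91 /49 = 13 /7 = 1.86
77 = 77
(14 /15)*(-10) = -28 /3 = -9.33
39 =39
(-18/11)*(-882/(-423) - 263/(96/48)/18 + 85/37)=183001/38258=4.78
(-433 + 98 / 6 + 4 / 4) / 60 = -1247 / 180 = -6.93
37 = 37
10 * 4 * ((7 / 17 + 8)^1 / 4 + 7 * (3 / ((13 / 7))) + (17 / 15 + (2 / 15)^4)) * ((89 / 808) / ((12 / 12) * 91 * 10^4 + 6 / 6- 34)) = 57929478691 / 822610622983500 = 0.00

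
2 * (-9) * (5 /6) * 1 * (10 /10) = -15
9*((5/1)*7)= 315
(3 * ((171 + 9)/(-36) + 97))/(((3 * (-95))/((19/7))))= -92/35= -2.63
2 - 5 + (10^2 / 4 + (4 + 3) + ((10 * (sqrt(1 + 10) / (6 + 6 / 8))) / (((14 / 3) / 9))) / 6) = 10 * sqrt(11) / 21 + 29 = 30.58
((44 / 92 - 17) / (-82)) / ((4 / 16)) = 760 / 943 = 0.81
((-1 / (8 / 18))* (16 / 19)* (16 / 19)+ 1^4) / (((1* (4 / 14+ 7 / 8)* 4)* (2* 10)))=-301 / 46930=-0.01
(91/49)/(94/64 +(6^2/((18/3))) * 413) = 416/555401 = 0.00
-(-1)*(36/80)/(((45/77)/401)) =30877/100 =308.77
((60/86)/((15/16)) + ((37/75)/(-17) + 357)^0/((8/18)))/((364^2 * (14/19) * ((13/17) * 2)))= 166345/8295309568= 0.00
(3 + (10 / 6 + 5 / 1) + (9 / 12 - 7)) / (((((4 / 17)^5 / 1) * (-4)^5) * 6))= -58214137 / 75497472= -0.77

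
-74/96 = -37/48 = -0.77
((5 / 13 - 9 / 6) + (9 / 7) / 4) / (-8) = 289 / 2912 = 0.10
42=42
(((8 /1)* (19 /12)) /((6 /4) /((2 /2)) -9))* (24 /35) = -608 /525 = -1.16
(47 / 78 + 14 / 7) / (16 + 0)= 203 / 1248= 0.16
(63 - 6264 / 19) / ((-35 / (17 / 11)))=86139 / 7315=11.78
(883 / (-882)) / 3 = -883 / 2646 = -0.33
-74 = -74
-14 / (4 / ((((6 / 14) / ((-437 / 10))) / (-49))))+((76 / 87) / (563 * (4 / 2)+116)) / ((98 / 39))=-0.00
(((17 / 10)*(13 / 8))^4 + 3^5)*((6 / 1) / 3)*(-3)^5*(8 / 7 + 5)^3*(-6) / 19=715159841616898443 / 66734080000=10716561.04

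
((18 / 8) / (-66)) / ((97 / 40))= -15 / 1067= -0.01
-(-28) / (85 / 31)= 868 / 85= 10.21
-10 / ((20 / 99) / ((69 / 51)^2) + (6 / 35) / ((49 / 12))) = -449081325 / 6841706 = -65.64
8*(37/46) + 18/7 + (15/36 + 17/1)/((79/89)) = 4369361/152628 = 28.63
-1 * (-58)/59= 58/59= 0.98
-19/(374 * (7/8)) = -76/1309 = -0.06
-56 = -56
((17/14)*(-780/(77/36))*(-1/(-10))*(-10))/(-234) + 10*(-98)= -529240/539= -981.89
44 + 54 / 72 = 179 / 4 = 44.75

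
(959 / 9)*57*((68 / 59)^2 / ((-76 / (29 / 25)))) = -32149516 / 261075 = -123.14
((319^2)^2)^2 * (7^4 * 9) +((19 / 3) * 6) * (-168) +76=2317181934573970558149061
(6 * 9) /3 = 18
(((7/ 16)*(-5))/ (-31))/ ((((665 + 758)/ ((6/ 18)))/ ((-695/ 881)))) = -24325/ 1865450544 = -0.00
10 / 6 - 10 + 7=-1.33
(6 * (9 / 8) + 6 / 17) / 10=483 / 680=0.71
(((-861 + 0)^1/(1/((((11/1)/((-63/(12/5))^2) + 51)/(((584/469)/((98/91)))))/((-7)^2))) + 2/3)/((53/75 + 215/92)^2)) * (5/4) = -306236307417375/2929842012643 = -104.52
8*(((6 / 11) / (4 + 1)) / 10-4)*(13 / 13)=-8776 / 275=-31.91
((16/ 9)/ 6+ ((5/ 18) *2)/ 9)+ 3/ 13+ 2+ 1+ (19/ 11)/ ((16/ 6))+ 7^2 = 4933109/ 92664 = 53.24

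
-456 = -456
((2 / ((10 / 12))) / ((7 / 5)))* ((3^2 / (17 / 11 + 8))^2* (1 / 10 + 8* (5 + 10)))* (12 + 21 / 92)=35313003 / 15778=2238.12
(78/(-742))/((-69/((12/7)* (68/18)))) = 1768/179193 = 0.01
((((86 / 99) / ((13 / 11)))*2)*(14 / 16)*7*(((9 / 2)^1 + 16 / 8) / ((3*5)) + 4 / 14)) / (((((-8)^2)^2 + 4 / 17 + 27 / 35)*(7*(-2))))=-772667 / 6845114952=-0.00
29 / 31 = 0.94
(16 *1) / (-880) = -1 / 55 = -0.02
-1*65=-65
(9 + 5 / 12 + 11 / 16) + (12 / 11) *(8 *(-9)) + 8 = -31913 / 528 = -60.44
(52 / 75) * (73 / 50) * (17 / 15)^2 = 548522 / 421875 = 1.30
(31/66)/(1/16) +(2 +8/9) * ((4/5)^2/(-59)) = 1092824/146025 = 7.48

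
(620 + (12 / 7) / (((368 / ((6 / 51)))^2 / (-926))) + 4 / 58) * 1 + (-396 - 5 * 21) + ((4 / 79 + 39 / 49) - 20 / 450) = 740612414223811 / 6178416544440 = 119.87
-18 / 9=-2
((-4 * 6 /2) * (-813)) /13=9756 /13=750.46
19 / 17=1.12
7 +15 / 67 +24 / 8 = 685 / 67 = 10.22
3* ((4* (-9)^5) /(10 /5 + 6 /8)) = -2834352 /11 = -257668.36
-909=-909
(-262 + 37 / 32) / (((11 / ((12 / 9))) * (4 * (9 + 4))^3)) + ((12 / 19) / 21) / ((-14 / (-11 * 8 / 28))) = 1578905129 / 241914376704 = 0.01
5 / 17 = 0.29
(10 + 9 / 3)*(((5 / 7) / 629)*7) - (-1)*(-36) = -22579 / 629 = -35.90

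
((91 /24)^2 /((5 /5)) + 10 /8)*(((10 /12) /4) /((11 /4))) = 45005 /38016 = 1.18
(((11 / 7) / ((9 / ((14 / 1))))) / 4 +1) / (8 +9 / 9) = 29 / 162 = 0.18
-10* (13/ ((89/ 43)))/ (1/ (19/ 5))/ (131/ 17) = -361114/ 11659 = -30.97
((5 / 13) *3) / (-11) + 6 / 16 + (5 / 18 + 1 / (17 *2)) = 101045 / 175032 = 0.58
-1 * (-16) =16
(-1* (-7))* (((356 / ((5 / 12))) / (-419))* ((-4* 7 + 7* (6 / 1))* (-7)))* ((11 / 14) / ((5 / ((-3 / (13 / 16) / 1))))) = -811.64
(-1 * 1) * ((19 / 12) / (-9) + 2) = -197 / 108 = -1.82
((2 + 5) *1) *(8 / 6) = 28 / 3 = 9.33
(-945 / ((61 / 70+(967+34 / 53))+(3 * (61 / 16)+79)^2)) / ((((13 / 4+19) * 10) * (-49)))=3663360 / 386610937591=0.00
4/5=0.80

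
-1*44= -44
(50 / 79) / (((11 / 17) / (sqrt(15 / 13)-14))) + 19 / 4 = -31089 / 3476 + 850* sqrt(195) / 11297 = -7.89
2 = 2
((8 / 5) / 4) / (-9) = -2 / 45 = -0.04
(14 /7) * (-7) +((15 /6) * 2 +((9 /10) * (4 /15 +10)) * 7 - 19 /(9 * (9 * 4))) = 450533 /8100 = 55.62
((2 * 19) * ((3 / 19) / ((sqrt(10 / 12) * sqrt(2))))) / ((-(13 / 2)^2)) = -24 * sqrt(15) / 845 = -0.11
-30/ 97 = -0.31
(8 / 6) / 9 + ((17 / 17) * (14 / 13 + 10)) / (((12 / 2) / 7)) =4588 / 351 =13.07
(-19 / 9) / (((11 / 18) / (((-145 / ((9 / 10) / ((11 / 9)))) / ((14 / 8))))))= 220400 / 567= 388.71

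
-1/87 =-0.01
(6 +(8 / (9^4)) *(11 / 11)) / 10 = 19687 / 32805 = 0.60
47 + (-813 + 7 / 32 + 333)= -13849 / 32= -432.78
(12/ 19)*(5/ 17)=60/ 323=0.19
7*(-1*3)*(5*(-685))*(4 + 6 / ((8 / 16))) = 1150800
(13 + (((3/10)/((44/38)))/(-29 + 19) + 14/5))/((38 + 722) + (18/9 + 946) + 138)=34703/4061200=0.01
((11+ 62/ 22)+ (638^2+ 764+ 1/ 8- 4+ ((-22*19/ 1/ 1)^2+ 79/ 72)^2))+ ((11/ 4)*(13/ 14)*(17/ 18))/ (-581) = 7080244144134477301/ 231916608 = 30529267417.25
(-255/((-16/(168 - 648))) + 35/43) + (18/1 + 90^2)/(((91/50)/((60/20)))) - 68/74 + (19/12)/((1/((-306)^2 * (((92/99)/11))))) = 319820195209/17518501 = 18256.14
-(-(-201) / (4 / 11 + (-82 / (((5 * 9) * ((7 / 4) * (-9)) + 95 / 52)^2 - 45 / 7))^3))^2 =-208698026134673573390778487278900234616627834674462031265625 / 683063122378657836594053082064868909988350323420383376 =-305532.56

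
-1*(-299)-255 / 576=57323 / 192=298.56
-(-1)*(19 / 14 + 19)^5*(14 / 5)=376057535625 / 38416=9789086.20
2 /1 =2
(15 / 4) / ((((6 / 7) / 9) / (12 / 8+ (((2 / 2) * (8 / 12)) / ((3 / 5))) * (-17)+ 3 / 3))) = -10325 / 16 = -645.31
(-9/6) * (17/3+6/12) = -37/4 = -9.25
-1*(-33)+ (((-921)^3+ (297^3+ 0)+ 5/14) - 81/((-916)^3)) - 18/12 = -4062091826270980361/5380027072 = -755031856.14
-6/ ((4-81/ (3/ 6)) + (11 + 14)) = 6/ 133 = 0.05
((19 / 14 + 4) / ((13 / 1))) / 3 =25 / 182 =0.14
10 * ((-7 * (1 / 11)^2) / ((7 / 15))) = -150 / 121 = -1.24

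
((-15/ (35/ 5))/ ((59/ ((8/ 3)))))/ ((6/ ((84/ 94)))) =-40/ 2773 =-0.01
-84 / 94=-42 / 47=-0.89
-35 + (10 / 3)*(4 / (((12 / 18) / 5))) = 65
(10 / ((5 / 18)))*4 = 144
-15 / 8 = -1.88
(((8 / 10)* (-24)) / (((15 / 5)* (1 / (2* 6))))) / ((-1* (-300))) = -32 / 125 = -0.26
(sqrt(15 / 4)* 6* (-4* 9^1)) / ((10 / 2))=-108* sqrt(15) / 5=-83.66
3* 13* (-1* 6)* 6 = -1404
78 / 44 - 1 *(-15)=369 / 22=16.77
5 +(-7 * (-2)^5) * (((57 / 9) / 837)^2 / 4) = 31545821 / 6305121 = 5.00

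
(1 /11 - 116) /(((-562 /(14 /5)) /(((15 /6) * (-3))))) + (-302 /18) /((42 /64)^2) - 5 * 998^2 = -122192615722703 /24536358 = -4980063.29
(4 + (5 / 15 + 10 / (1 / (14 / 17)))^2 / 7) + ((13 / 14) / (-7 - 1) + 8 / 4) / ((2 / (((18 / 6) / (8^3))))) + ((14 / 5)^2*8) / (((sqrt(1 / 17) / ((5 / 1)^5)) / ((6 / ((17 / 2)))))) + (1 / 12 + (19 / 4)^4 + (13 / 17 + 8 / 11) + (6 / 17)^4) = 498004753820363 / 948306788352 + 2352000*sqrt(17) / 17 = 570968.94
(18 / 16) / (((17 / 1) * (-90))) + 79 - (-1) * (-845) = -1041761 / 1360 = -766.00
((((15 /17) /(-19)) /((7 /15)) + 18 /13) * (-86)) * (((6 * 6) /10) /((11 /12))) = -701671248 /1616615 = -434.04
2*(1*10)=20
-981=-981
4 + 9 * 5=49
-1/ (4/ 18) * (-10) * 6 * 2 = 540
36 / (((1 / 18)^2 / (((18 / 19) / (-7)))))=-209952 / 133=-1578.59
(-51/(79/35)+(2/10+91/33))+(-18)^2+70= 4879817/13035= 374.36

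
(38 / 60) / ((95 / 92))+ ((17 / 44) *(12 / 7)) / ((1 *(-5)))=2777 / 5775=0.48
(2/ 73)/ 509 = 0.00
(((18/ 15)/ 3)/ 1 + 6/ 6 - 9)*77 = -2926/ 5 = -585.20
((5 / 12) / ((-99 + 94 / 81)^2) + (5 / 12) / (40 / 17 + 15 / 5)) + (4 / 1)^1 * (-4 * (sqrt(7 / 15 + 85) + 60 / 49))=-16 * sqrt(19230) / 15 - 468419007817 / 24004309875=-167.43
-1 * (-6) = 6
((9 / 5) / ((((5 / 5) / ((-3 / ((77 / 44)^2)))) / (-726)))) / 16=19602 / 245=80.01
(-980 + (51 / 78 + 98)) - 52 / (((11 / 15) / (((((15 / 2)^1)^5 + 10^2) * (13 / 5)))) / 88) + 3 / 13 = -10052286559 / 26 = -386626406.12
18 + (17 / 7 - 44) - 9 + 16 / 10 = -1084 / 35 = -30.97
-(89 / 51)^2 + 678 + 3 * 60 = 2223737 / 2601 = 854.95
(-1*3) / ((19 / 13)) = -39 / 19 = -2.05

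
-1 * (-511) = 511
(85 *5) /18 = 23.61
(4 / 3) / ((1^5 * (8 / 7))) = 7 / 6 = 1.17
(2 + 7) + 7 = 16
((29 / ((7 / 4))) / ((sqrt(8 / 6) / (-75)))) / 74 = -2175 * sqrt(3) / 259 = -14.55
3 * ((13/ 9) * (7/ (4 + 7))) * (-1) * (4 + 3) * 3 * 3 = -173.73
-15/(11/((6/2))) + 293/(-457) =-23788/5027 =-4.73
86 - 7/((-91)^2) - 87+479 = 478.00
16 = 16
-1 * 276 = -276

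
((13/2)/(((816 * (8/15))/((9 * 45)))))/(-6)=-8775/8704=-1.01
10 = 10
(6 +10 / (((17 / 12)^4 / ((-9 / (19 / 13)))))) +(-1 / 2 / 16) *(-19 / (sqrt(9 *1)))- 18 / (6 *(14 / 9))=-11750659409 / 1066396128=-11.02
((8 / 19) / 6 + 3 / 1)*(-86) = -264.04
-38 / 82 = -19 / 41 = -0.46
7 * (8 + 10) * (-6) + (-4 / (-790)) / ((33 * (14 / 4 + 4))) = -147816896 / 195525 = -756.00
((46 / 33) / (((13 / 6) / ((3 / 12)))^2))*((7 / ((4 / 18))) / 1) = 0.58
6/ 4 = 3/ 2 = 1.50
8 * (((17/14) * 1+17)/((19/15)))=15300/133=115.04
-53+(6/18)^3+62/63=-9824/189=-51.98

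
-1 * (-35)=35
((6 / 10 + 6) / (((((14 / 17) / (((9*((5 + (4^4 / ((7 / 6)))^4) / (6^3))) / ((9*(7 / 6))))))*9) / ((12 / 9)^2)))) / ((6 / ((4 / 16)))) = 1040893916365127 / 1715322420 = 606821.15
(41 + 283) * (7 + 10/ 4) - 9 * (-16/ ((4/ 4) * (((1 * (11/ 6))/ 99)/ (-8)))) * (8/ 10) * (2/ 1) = -482274/ 5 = -96454.80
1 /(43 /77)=77 /43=1.79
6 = 6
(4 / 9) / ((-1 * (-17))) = 4 / 153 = 0.03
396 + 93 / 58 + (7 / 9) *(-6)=392.94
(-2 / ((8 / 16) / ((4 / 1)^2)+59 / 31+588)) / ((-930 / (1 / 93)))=0.00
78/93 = 26/31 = 0.84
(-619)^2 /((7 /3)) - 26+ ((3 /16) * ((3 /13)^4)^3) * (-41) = 428424200469183001795 /2609385533717872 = 164185.86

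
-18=-18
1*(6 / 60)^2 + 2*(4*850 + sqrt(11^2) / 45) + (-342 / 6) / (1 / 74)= 2324249 / 900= 2582.50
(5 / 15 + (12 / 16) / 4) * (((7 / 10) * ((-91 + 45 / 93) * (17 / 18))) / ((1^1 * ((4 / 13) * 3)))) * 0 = 0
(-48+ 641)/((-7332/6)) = -593/1222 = -0.49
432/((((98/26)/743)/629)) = 2624620752/49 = 53563688.82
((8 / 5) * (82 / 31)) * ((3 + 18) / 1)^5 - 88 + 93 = 2679171031 / 155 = 17284974.39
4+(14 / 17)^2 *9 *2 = 4684 / 289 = 16.21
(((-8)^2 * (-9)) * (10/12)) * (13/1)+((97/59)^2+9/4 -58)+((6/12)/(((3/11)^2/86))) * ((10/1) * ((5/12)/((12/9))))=-1124447891/250632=-4486.45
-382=-382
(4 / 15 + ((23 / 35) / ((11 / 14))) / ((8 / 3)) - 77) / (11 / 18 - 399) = 151311 / 788810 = 0.19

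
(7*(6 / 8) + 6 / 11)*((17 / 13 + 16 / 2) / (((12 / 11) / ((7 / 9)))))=71995 / 1872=38.46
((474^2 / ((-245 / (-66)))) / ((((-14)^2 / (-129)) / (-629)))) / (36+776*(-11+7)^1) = -150401091357 / 18415670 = -8167.02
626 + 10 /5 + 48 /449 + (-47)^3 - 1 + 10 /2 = -46332711 /449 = -103190.89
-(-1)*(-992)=-992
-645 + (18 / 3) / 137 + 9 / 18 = -176581 / 274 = -644.46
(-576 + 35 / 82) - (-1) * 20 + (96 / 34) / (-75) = -19363037 / 34850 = -555.61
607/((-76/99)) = -60093/76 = -790.70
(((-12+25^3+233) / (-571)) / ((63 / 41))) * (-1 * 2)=433124 / 11991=36.12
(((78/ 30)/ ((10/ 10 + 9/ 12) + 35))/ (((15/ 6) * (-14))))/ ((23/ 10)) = -0.00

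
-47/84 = -0.56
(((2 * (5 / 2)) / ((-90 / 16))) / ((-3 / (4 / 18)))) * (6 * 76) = 2432 / 81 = 30.02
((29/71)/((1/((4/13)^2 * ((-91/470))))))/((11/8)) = -12992/2385955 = -0.01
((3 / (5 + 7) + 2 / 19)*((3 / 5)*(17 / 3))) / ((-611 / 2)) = -459 / 116090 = -0.00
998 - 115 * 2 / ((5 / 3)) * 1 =860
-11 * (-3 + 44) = -451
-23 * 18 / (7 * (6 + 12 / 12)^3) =-0.17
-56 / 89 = -0.63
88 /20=22 /5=4.40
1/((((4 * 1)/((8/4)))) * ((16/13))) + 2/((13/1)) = 233/416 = 0.56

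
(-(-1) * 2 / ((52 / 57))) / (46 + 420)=57 / 12116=0.00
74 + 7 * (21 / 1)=221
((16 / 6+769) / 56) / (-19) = -2315 / 3192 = -0.73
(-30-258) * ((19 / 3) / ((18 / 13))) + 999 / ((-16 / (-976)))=178865 / 3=59621.67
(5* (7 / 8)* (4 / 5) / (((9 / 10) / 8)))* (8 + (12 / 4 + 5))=4480 / 9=497.78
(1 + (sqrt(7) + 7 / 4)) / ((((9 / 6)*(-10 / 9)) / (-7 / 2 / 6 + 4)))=-451 / 80- 41*sqrt(7) / 20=-11.06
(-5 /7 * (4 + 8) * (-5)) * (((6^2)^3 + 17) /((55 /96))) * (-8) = -27931062.86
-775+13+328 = -434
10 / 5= 2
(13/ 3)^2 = 169/ 9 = 18.78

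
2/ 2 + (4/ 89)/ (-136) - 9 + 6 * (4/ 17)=-19937/ 3026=-6.59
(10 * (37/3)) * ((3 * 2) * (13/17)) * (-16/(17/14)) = -2154880/289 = -7456.33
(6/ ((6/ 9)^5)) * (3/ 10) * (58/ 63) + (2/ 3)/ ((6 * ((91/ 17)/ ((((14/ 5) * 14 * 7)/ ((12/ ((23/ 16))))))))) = 260761/ 19656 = 13.27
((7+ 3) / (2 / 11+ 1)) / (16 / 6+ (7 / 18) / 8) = 15840 / 5083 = 3.12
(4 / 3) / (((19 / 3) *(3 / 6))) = 8 / 19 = 0.42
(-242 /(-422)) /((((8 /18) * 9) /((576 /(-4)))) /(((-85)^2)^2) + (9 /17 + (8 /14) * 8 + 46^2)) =1591701457500 /5887352166141023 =0.00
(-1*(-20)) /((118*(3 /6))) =20 /59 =0.34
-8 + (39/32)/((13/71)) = -43/32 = -1.34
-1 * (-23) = 23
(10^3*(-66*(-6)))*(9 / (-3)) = -1188000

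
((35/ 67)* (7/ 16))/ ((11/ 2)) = 245/ 5896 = 0.04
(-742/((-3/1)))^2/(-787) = -550564/7083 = -77.73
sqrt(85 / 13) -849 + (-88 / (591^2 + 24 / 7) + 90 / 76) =-78770298455 / 92909658 + sqrt(1105) / 13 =-845.26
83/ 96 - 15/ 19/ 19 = 28523/ 34656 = 0.82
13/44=0.30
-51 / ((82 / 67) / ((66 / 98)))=-112761 / 4018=-28.06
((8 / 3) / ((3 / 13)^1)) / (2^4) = 13 / 18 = 0.72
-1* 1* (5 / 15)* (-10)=10 / 3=3.33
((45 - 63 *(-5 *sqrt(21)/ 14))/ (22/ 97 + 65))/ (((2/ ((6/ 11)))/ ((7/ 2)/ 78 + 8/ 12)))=1455/ 10868 + 1455 *sqrt(21)/ 21736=0.44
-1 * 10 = -10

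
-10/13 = -0.77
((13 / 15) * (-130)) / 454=-169 / 681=-0.25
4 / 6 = 2 / 3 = 0.67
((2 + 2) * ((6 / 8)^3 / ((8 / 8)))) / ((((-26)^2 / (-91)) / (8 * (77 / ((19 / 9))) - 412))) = 107919 / 3952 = 27.31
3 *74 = 222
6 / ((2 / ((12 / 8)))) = 9 / 2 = 4.50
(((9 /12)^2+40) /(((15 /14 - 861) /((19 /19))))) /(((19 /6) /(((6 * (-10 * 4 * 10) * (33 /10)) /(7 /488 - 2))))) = -1463209440 /24627781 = -59.41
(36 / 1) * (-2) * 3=-216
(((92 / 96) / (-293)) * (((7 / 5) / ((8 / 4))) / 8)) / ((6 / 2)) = -161 / 1687680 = -0.00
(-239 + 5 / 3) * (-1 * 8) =5696 / 3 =1898.67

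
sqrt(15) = 3.87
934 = 934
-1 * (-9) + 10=19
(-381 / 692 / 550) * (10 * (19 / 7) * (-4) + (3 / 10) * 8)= 353949 / 3330250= 0.11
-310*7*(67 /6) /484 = -72695 /1452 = -50.07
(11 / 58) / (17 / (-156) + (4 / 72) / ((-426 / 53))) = -274131 / 167504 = -1.64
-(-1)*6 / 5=6 / 5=1.20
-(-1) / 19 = 1 / 19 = 0.05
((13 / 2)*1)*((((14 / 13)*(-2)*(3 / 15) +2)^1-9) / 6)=-161 / 20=-8.05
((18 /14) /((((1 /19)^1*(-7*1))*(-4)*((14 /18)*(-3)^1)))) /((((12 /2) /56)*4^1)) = -171 /196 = -0.87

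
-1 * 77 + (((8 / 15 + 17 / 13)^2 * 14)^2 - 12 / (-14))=22018683251767 / 10121304375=2175.48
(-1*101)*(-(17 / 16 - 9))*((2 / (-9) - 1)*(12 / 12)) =979.84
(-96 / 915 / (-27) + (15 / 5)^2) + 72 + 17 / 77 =51504154 / 634095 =81.22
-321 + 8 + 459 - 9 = 137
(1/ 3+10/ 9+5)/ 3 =58/ 27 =2.15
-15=-15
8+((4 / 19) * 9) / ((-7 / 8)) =776 / 133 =5.83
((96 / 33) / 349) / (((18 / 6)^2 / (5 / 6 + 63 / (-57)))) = -496 / 1969407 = -0.00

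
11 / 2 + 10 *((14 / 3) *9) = 851 / 2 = 425.50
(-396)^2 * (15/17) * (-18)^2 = 762125760/17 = 44830927.06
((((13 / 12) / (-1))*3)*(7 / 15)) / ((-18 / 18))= 1.52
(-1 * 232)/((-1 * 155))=232/155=1.50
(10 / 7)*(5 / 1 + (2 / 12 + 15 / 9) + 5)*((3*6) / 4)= 1065 / 14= 76.07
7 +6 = 13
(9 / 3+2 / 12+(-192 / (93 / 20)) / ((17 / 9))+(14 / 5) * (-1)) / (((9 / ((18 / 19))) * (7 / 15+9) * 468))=-339803 / 665423928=-0.00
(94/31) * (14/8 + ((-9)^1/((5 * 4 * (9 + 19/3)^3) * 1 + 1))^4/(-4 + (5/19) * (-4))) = 37802797629091657058302355161/7123931468096300309922536176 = 5.31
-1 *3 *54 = -162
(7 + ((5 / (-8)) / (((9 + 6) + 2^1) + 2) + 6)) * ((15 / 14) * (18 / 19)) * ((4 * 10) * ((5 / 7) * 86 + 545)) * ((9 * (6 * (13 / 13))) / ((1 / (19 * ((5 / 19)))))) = 1524866613750 / 17689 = 86204229.39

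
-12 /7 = -1.71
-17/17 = -1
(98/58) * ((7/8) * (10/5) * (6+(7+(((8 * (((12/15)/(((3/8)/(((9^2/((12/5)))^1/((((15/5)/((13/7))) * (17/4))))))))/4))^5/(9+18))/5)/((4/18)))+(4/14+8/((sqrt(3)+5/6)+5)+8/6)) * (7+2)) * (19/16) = 3084414099687879013227/721176947919680 - 527877 * sqrt(3)/64786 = 4276903.10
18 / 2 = 9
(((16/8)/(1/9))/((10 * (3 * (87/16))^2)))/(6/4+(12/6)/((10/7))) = 512/219501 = 0.00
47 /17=2.76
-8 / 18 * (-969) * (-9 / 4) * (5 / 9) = -1615 / 3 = -538.33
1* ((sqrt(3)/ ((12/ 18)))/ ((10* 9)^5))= sqrt(3)/ 3936600000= 0.00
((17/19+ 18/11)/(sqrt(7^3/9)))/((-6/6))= -1587*sqrt(7)/10241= -0.41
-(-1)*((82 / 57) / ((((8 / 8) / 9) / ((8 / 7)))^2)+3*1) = 144489 / 931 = 155.20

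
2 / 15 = 0.13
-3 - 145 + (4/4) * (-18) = -166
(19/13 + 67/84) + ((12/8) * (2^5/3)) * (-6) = -102365/1092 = -93.74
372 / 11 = 33.82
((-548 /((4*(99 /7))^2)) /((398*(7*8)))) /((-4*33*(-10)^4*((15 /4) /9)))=959 /68654044800000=0.00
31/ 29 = 1.07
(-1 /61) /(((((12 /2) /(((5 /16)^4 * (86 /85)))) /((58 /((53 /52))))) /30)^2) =-102654891015625 /830805404286976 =-0.12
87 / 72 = 29 / 24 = 1.21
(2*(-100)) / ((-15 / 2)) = 80 / 3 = 26.67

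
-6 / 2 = -3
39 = 39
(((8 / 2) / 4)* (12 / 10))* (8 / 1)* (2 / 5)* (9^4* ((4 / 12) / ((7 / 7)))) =8398.08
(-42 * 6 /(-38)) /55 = 126 /1045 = 0.12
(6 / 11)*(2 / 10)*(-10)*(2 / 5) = -24 / 55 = -0.44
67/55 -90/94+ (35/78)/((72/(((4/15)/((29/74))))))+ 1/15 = 52358477/157876290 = 0.33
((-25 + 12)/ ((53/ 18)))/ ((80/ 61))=-3.37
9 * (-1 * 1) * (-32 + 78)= -414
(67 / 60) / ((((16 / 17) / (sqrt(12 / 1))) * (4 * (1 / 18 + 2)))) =3417 * sqrt(3) / 11840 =0.50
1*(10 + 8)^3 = 5832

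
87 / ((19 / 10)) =870 / 19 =45.79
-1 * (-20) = 20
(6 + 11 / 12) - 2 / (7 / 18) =149 / 84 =1.77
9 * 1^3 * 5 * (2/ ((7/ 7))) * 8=720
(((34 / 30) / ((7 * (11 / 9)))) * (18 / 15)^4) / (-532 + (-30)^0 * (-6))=-33048 / 64728125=-0.00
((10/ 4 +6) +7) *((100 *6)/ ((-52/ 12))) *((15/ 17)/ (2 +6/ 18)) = -1255500/ 1547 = -811.57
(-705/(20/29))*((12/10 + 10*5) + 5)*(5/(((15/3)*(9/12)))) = -383003/5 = -76600.60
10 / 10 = 1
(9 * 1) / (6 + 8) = 9 / 14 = 0.64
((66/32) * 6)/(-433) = -99/3464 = -0.03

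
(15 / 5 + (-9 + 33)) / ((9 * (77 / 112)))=48 / 11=4.36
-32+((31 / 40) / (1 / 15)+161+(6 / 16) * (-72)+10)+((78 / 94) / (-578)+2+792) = 99712647 / 108664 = 917.62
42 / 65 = 0.65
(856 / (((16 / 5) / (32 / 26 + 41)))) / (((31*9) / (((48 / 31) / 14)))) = 391620 / 87451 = 4.48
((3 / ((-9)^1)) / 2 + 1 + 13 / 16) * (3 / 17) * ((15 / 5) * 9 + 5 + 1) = 2607 / 272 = 9.58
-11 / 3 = -3.67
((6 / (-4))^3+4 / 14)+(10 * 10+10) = 5987 / 56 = 106.91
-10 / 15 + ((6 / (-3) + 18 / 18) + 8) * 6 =124 / 3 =41.33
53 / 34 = 1.56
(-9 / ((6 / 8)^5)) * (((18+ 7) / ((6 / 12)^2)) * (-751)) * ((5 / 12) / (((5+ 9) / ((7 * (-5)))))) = -240320000 / 81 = -2966913.58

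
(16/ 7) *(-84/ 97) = -192/ 97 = -1.98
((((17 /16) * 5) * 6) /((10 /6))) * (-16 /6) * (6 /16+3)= -1377 /8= -172.12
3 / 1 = 3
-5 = -5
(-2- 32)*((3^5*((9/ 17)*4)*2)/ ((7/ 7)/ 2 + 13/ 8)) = -279936/ 17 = -16466.82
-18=-18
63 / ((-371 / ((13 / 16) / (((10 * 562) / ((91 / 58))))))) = -10647 / 276414080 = -0.00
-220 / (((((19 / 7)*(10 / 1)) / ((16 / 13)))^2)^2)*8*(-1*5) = 3461742592 / 93052452025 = 0.04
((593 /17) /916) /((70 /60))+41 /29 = 2286173 /1580558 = 1.45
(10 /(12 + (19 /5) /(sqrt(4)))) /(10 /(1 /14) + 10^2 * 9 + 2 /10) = 500 /722939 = 0.00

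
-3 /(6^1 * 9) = -1 /18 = -0.06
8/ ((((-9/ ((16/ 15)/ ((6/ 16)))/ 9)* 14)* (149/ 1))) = -0.01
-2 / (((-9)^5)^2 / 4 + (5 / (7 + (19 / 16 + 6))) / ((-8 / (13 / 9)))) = -16344 / 7123500530723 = -0.00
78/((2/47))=1833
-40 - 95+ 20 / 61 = -8215 / 61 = -134.67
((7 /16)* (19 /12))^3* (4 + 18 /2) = 30584281 /7077888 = 4.32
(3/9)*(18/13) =6/13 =0.46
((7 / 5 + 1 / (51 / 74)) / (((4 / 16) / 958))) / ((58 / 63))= 29251572 / 2465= 11866.76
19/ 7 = 2.71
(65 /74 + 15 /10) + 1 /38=3381 /1406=2.40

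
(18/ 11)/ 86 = 9/ 473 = 0.02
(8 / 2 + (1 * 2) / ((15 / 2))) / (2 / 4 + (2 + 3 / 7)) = 896 / 615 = 1.46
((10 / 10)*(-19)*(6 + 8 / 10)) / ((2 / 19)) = -6137 / 5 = -1227.40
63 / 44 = 1.43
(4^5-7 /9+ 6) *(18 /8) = 9263 /4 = 2315.75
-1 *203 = -203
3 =3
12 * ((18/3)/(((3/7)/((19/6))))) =532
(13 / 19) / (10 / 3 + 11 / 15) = 195 / 1159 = 0.17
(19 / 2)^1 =19 / 2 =9.50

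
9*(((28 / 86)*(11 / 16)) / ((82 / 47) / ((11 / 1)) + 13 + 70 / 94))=119427 / 824224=0.14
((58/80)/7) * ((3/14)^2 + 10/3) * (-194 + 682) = 3515003/20580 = 170.80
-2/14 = -1/7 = -0.14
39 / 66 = 13 / 22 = 0.59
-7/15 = -0.47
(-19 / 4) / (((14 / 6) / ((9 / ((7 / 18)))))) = -4617 / 98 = -47.11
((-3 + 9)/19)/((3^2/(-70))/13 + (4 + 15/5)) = 5460/120859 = 0.05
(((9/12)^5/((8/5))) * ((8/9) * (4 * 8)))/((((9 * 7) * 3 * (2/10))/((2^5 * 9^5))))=1476225/7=210889.29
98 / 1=98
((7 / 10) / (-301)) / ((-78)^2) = -1 / 2616120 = -0.00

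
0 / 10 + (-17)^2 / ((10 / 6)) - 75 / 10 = 1659 / 10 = 165.90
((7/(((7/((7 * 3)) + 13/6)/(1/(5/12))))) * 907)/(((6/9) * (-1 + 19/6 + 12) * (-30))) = -228564/10625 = -21.51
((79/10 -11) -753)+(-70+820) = -61/10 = -6.10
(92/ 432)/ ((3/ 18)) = 23/ 18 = 1.28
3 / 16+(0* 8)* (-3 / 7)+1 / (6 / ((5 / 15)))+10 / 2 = 755 / 144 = 5.24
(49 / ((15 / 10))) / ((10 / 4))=196 / 15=13.07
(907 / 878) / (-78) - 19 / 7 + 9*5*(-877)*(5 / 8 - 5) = 165539049835 / 958776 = 172656.65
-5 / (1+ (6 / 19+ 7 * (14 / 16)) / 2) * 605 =-919600 / 1283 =-716.76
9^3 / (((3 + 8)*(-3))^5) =-3 / 161051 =-0.00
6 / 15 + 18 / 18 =7 / 5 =1.40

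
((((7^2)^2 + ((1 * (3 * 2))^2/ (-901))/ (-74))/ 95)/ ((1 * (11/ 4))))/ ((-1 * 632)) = -842549/ 57939706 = -0.01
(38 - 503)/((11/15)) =-6975/11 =-634.09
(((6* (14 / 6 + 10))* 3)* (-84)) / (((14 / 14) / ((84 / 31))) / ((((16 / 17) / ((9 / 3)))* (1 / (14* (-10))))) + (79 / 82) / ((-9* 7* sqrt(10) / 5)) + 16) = 4735823383444608 / 37760495533289 - 243536315904* sqrt(10) / 37760495533289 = 125.40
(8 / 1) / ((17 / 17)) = 8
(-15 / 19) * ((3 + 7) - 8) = -1.58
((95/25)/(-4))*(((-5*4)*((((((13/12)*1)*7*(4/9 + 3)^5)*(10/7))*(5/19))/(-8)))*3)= -9304474075/944784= -9848.26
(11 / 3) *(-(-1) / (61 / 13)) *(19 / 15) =2717 / 2745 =0.99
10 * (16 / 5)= 32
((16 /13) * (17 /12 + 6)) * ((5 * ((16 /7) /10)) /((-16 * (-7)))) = 178 /1911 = 0.09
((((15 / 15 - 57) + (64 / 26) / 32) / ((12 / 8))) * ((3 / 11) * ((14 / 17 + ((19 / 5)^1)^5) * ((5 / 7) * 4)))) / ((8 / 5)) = -14401.56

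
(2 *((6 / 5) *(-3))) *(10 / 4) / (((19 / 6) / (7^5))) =-1815156 / 19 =-95534.53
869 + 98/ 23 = 20085/ 23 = 873.26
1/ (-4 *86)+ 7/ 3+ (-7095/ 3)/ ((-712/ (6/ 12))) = 733175/ 183696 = 3.99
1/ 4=0.25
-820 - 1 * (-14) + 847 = 41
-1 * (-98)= 98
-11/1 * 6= -66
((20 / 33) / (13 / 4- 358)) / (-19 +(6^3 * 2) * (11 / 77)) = -560 / 14001273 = -0.00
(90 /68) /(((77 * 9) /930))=2325 /1309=1.78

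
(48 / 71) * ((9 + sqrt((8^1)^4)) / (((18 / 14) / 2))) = 16352 / 213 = 76.77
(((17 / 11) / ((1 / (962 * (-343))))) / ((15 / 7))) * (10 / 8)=-297469.35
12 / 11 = 1.09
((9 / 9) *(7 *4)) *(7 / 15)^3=9604 / 3375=2.85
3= 3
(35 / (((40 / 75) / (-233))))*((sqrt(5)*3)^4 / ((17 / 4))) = -247708125 / 34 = -7285533.09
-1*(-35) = 35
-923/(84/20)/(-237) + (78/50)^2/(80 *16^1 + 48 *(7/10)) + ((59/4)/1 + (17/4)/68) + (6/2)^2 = 202194292159/8172234000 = 24.74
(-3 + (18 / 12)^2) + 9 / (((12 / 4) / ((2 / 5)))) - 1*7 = -131 / 20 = -6.55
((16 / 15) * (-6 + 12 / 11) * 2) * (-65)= 680.73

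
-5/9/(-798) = 5/7182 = 0.00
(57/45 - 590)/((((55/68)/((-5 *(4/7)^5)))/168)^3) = 13738805118536792408064/92113766322655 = 149150400.28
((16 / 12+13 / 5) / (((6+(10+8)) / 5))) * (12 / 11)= 59 / 66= 0.89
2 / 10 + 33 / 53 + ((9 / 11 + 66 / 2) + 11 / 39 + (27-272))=-23882618 / 113685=-210.08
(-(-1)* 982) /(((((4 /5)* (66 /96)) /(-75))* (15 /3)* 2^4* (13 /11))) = -36825 /26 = -1416.35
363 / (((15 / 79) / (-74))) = -707366 / 5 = -141473.20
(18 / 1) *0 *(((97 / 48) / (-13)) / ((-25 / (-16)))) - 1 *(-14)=14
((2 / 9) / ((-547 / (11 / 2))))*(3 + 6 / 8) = -55 / 6564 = -0.01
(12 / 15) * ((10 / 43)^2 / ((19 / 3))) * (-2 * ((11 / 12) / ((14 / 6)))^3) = -19965 / 24099866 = -0.00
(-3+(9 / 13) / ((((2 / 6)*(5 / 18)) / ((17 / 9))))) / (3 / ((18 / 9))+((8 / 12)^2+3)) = 13014 / 5785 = 2.25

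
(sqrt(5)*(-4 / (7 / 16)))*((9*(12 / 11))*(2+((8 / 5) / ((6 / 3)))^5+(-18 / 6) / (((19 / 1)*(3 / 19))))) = -28677888*sqrt(5) / 240625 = -266.50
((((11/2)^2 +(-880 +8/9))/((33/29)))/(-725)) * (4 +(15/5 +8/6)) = 30559/3564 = 8.57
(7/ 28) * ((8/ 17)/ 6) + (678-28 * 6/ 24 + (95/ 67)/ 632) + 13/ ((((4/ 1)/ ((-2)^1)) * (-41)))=59427186769/ 88541304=671.18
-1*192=-192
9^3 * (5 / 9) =405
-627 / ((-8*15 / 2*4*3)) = 209 / 240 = 0.87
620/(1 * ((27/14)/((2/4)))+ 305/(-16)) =-69440/1703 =-40.78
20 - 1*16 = 4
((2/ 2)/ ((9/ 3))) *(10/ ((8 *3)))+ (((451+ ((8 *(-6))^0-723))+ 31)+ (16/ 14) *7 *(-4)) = -9787/ 36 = -271.86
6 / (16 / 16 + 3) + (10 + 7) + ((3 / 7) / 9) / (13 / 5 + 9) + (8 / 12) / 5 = 18917 / 1015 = 18.64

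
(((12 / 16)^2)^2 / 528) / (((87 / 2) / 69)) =621 / 653312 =0.00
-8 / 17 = -0.47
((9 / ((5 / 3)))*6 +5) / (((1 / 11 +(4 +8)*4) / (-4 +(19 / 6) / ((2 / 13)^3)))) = 85470407 / 126960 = 673.21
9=9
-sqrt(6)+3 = 0.55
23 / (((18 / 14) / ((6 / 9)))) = 322 / 27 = 11.93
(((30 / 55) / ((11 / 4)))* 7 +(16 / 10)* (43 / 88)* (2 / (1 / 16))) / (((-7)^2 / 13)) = 207688 / 29645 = 7.01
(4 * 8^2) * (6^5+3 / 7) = 1990765.71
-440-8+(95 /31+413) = -990 /31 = -31.94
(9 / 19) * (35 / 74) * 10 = 1575 / 703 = 2.24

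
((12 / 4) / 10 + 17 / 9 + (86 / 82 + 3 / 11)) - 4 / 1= -19873 / 40590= -0.49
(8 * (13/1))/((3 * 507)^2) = 8/177957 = 0.00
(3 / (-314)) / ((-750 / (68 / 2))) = 17 / 39250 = 0.00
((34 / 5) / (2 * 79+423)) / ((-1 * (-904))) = 0.00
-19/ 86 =-0.22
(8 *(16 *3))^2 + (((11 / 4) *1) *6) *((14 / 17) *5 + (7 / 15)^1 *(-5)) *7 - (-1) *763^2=24814257 / 34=729831.09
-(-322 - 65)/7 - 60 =-4.71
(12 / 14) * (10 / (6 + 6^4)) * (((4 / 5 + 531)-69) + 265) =7278 / 1519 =4.79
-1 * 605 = -605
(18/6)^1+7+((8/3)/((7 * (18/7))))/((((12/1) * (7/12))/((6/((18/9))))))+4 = 886/63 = 14.06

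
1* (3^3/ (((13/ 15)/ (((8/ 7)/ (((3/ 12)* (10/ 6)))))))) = 7776/ 91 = 85.45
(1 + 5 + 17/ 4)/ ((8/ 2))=41/ 16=2.56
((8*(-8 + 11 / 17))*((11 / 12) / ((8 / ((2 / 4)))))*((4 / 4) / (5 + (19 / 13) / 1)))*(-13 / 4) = 232375 / 137088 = 1.70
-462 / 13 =-35.54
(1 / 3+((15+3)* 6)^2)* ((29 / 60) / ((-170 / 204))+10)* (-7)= -38457307 / 50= -769146.14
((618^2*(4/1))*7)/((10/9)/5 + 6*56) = 48122424/1513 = 31805.96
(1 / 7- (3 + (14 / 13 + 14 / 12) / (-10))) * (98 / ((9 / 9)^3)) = -20125 / 78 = -258.01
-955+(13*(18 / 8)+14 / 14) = -924.75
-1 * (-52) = 52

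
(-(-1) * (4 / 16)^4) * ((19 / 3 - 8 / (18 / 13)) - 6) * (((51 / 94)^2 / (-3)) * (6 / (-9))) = -14161 / 10179072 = -0.00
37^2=1369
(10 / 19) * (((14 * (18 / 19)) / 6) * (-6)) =-2520 / 361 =-6.98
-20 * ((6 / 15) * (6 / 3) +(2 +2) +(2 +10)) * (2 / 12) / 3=-56 / 3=-18.67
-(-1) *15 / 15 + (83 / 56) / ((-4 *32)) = 7085 / 7168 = 0.99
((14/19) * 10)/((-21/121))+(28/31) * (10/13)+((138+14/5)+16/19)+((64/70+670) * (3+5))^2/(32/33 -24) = -175980973557124/140697375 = -1250776.52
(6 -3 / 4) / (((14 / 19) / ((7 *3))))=1197 / 8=149.62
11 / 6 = 1.83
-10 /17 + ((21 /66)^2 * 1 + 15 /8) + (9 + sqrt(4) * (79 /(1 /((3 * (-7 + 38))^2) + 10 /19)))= 442056768893 /1423592104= 310.52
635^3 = 256047875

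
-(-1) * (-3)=-3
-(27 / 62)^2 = -729 / 3844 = -0.19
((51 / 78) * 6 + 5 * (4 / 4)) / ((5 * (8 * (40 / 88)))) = 319 / 650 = 0.49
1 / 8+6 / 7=55 / 56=0.98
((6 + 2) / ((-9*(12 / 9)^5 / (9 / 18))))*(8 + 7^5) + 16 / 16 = -453749 / 256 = -1772.46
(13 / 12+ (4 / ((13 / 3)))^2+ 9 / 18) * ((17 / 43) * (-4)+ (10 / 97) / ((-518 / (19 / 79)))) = -666591349699 / 173075261268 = -3.85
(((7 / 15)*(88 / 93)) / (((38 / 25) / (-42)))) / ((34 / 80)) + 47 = 18.29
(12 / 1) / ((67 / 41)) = 492 / 67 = 7.34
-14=-14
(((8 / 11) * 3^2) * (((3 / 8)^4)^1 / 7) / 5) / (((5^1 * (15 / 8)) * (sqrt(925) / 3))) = 729 * sqrt(37) / 113960000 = 0.00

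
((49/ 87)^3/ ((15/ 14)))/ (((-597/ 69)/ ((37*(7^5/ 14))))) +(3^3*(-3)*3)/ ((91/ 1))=-153603808748228/ 178872462405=-858.73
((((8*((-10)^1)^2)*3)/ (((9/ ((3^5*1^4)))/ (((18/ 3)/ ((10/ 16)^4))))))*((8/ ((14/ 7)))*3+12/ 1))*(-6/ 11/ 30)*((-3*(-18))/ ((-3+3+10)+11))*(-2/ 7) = 55037657088/ 67375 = 816885.45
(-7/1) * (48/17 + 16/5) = -3584/85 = -42.16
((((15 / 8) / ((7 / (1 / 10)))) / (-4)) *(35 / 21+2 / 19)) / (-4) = 101 / 34048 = 0.00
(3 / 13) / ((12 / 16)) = 4 / 13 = 0.31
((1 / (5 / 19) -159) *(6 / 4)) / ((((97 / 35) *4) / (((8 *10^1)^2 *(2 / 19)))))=-268800 / 19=-14147.37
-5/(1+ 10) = -5/11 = -0.45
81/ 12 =27/ 4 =6.75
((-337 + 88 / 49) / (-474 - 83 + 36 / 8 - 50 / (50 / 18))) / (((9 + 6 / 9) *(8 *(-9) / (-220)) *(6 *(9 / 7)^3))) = 100375 / 6891966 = 0.01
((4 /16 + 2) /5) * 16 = 36 /5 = 7.20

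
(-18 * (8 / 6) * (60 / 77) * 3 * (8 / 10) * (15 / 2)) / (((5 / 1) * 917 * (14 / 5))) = -12960 / 494263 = -0.03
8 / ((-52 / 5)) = -10 / 13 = -0.77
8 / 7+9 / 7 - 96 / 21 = -15 / 7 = -2.14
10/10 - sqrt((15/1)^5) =1 - 225 * sqrt(15) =-870.42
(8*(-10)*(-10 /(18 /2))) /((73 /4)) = 3200 /657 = 4.87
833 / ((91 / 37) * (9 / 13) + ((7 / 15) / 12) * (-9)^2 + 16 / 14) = 4314940 / 31057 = 138.94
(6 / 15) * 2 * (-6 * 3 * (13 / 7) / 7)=-936 / 245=-3.82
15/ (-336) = -5/ 112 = -0.04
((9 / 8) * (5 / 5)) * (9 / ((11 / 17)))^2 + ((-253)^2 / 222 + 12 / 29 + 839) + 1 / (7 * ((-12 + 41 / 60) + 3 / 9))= 1345.38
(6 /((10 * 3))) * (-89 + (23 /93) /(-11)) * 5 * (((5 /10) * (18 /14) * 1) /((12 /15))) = -97575 /1364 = -71.54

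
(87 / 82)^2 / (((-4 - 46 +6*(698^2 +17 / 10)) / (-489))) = -18506205 / 98277452804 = -0.00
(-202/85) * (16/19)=-3232/1615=-2.00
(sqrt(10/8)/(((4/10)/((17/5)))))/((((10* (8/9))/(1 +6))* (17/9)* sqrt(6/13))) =189* sqrt(390)/640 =5.83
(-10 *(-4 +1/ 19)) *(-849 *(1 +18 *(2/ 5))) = -274807.89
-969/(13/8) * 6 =-46512/13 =-3577.85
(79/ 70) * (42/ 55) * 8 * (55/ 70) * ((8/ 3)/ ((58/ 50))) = 2528/ 203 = 12.45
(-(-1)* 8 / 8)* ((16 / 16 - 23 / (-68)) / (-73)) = -91 / 4964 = -0.02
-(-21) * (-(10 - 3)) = -147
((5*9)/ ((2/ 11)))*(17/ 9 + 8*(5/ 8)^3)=121715/ 128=950.90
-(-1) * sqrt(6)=sqrt(6)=2.45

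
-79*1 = -79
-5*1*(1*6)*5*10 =-1500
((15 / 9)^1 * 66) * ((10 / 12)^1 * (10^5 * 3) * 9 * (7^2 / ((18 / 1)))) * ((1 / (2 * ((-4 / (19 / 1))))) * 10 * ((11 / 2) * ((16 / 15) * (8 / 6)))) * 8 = -1001342222222.22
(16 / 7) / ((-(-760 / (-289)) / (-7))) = 6.08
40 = 40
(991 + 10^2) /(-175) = -6.23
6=6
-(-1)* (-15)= -15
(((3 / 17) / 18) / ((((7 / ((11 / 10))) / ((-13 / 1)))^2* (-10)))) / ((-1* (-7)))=-20449 / 34986000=-0.00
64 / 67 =0.96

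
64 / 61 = 1.05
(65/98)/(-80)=-13/1568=-0.01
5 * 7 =35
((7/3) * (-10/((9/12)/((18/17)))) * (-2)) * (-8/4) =-2240/17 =-131.76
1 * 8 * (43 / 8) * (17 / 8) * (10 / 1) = 3655 / 4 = 913.75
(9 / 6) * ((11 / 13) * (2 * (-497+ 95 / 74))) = -1210539 / 962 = -1258.36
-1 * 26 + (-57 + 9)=-74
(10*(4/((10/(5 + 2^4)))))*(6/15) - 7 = 133/5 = 26.60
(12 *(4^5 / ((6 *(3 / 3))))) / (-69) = -2048 / 69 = -29.68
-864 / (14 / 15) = -6480 / 7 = -925.71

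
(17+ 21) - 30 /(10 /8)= 14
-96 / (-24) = 4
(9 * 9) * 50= 4050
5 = 5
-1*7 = -7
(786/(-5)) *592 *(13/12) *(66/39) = -853072/5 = -170614.40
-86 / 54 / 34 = -43 / 918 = -0.05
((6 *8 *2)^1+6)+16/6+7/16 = 5045/48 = 105.10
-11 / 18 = -0.61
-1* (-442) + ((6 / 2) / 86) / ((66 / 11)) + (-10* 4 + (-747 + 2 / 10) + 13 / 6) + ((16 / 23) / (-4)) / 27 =-182987093 / 534060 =-342.63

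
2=2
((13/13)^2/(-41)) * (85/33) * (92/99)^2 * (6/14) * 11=-719440/2812887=-0.26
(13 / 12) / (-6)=-13 / 72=-0.18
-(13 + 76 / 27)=-427 / 27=-15.81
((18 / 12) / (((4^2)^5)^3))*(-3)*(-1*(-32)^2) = 0.00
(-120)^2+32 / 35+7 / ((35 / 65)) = 14413.91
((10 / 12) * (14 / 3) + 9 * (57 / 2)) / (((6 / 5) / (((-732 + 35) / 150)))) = -3266839 / 3240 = -1008.28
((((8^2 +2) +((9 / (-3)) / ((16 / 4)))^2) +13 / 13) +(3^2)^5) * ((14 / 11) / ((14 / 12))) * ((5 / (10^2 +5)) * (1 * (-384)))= -90803040 / 77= -1179260.26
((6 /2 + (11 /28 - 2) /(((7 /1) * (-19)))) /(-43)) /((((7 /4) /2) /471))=-10566414 /280231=-37.71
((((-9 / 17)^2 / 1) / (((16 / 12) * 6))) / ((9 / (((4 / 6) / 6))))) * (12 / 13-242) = -1567 / 15028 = -0.10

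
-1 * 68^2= -4624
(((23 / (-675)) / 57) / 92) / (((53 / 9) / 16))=-4 / 226575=-0.00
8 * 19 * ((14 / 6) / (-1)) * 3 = -1064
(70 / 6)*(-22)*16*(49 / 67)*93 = -18714080 / 67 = -279314.63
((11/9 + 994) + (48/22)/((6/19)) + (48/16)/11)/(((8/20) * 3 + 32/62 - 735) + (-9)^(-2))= -2386845/1746008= -1.37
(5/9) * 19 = 95/9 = 10.56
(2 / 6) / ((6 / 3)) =1 / 6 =0.17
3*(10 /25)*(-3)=-18 /5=-3.60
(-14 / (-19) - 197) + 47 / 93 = -345904 / 1767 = -195.76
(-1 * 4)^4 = 256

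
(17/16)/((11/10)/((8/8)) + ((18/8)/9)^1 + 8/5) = 0.36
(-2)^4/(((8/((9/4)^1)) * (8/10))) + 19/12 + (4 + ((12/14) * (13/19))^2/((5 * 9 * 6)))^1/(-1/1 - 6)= 32871157/4952920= 6.64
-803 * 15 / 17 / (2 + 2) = -12045 / 68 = -177.13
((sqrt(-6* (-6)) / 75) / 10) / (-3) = -0.00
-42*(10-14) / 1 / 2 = 84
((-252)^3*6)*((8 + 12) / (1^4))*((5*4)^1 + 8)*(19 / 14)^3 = -134405671680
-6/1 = -6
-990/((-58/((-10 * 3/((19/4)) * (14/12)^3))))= -94325/551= -171.19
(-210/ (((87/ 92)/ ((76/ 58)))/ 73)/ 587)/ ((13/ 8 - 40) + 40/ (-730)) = 10432903040/ 11079368481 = 0.94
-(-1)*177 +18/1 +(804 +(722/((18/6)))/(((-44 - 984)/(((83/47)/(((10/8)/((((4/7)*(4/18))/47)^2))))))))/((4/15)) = 339948263611574/105902886159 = 3210.00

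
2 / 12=1 / 6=0.17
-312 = -312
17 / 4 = 4.25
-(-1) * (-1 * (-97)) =97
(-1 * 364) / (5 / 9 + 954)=-3276 / 8591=-0.38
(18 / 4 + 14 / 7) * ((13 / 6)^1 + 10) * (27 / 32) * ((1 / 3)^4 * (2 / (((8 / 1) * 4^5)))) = 949 / 4718592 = 0.00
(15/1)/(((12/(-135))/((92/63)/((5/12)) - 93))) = 422865/28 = 15102.32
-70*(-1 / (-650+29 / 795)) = -0.11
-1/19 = -0.05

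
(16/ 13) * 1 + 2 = 42/ 13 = 3.23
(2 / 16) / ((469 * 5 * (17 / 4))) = 1 / 79730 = 0.00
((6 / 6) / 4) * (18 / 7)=9 / 14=0.64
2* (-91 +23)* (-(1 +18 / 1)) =2584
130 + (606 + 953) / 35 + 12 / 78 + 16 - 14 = 176.70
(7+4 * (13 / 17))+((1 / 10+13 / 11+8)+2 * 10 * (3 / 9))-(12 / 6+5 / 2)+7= 79963 / 2805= 28.51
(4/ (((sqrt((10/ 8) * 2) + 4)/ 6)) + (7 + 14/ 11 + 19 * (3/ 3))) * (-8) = -27232/ 99 + 64 * sqrt(10)/ 9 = -252.58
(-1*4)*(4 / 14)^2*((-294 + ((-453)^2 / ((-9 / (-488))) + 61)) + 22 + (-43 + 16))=-178026400 / 49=-3633191.84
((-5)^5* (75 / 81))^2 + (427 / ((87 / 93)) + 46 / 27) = 177011638916 / 21141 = 8372907.57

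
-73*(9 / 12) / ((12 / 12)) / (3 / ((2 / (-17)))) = 73 / 34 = 2.15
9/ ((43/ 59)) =531/ 43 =12.35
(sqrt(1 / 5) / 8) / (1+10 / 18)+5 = 9 * sqrt(5) / 560+5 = 5.04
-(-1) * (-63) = -63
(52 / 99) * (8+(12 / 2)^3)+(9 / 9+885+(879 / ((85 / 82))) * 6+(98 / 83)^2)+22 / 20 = 706550856733 / 115941870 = 6094.01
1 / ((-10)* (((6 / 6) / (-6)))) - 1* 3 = -12 / 5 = -2.40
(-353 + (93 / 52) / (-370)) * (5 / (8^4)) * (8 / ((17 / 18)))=-61126317 / 16746496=-3.65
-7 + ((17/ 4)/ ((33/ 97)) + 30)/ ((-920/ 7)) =-7.32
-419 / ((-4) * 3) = 419 / 12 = 34.92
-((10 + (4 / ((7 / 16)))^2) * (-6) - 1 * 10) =28006 / 49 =571.55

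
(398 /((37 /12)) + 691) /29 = 30343 /1073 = 28.28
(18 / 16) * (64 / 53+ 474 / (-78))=-30195 / 5512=-5.48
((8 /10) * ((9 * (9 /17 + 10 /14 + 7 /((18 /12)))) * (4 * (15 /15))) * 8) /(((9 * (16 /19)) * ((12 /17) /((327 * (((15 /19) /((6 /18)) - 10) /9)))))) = -13339420 /189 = -70578.94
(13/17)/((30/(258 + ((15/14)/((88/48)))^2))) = 6637397/1007930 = 6.59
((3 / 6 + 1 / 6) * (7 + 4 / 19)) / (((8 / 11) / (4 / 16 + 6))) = 37675 / 912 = 41.31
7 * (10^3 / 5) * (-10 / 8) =-1750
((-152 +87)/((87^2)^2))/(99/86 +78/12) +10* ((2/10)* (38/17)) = 1432473136529/320421633273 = 4.47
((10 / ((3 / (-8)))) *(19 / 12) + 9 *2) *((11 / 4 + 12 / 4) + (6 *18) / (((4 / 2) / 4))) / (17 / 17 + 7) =-96683 / 144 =-671.41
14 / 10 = 7 / 5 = 1.40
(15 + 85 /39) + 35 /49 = 4885 /273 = 17.89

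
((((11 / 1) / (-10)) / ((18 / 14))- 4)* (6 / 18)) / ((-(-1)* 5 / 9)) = -437 / 150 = -2.91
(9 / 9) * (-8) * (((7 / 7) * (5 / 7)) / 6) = -20 / 21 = -0.95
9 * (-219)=-1971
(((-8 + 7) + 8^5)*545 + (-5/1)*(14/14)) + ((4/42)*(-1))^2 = 7875382414/441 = 17858010.01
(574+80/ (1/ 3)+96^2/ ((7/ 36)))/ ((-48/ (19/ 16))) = -3206003/ 2688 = -1192.71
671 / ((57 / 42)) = 494.42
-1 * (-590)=590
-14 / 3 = -4.67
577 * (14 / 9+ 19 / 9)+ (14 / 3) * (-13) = 2055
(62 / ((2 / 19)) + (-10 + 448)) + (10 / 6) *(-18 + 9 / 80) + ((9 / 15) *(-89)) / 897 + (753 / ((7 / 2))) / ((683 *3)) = 114045077921 / 114361520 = 997.23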